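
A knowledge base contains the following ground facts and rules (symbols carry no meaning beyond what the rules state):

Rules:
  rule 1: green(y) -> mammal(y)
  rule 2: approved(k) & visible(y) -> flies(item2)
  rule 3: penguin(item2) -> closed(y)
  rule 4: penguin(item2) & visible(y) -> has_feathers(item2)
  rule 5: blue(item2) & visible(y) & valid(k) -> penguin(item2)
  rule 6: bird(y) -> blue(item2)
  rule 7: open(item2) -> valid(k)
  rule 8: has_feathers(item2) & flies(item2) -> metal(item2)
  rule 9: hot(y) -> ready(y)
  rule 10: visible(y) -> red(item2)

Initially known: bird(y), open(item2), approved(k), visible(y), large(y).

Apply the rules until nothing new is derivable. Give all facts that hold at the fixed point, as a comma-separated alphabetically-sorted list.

Round 1 fires rule 2, rule 6, rule 7, rule 10, giving flies(item2), blue(item2), valid(k), red(item2).
Round 2 fires rule 5, giving penguin(item2).
Round 3 fires rule 3, rule 4, giving closed(y), has_feathers(item2).
Round 4 fires rule 8, giving metal(item2).

approved(k), bird(y), blue(item2), closed(y), flies(item2), has_feathers(item2), large(y), metal(item2), open(item2), penguin(item2), red(item2), valid(k), visible(y)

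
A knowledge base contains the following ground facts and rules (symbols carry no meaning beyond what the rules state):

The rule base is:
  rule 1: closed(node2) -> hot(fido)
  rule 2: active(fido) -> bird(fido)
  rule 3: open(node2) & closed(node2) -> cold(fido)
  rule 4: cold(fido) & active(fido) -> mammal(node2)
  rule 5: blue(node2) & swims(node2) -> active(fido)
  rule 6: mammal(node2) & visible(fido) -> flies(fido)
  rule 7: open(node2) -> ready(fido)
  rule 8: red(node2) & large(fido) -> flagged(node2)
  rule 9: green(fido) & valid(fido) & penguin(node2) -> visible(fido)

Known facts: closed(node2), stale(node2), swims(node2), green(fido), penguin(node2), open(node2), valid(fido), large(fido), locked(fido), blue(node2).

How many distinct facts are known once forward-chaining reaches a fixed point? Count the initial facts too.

18

Round 1 fires rule 1, rule 3, rule 5, rule 7, rule 9, giving hot(fido), cold(fido), active(fido), ready(fido), visible(fido).
Round 2 fires rule 2, rule 4, giving bird(fido), mammal(node2).
Round 3 fires rule 6, giving flies(fido).
Closure: {active(fido), bird(fido), blue(node2), closed(node2), cold(fido), flies(fido), green(fido), hot(fido), large(fido), locked(fido), mammal(node2), open(node2), penguin(node2), ready(fido), stale(node2), swims(node2), valid(fido), visible(fido)} — 18 facts.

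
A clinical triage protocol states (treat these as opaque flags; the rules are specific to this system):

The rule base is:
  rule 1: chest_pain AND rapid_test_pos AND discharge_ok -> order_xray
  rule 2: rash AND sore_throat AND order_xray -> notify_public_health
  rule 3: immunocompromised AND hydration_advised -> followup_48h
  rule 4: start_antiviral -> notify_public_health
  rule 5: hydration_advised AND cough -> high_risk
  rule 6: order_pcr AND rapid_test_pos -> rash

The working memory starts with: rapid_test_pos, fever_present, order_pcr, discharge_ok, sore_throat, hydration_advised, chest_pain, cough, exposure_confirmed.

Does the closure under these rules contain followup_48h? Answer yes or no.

Round 1 — rule 1, rule 5, rule 6, derive order_xray, high_risk, rash.
Round 2 — rule 2, derive notify_public_health.
Fixed point reached. followup_48h is concluded only by rule 3; rule 3 needs immunocompromised (never derived).

no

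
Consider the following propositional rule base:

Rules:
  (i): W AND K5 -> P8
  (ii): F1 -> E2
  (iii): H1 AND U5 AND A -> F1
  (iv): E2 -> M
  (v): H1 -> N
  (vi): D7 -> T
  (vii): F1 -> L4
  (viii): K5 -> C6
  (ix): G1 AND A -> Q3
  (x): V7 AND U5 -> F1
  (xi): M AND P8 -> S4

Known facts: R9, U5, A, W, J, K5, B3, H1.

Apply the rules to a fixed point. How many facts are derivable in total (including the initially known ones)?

Round 1 fires (i), (iii), (v), (viii), giving P8, F1, N, C6.
Round 2 fires (ii), (vii), giving E2, L4.
Round 3 fires (iv), giving M.
Round 4 fires (xi), giving S4.
Closure: {A, B3, C6, E2, F1, H1, J, K5, L4, M, N, P8, R9, S4, U5, W} — 16 facts.

16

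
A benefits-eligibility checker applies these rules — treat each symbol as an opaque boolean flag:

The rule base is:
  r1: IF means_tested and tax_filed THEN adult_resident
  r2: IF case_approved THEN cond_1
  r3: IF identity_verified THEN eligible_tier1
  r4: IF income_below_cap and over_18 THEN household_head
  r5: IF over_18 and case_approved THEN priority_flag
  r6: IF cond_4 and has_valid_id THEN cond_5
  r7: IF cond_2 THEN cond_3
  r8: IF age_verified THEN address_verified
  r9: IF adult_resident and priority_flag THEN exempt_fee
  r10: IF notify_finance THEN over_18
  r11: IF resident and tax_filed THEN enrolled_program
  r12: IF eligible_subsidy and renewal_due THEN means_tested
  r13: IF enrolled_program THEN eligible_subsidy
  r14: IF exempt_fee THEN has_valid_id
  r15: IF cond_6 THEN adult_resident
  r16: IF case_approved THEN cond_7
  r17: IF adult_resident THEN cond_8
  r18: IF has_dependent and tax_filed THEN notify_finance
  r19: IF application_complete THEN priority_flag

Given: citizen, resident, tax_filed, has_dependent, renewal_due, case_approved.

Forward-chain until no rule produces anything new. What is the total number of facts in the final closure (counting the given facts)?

18

Round 1 fires r2, r11, r16, r18, giving cond_1, enrolled_program, cond_7, notify_finance.
Round 2 fires r10, r13, giving over_18, eligible_subsidy.
Round 3 fires r5, r12, giving priority_flag, means_tested.
Round 4 fires r1, giving adult_resident.
Round 5 fires r9, r17, giving exempt_fee, cond_8.
Round 6 fires r14, giving has_valid_id.
Closure: {adult_resident, case_approved, citizen, cond_1, cond_7, cond_8, eligible_subsidy, enrolled_program, exempt_fee, has_dependent, has_valid_id, means_tested, notify_finance, over_18, priority_flag, renewal_due, resident, tax_filed} — 18 facts.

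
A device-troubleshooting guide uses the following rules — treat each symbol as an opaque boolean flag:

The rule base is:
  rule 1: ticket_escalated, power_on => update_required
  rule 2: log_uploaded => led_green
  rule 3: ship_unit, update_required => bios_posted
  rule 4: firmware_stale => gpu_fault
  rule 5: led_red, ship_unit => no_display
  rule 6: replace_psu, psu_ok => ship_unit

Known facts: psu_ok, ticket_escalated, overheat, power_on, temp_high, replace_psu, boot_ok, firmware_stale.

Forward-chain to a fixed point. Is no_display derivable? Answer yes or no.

no

Round 1: rule 1 [ticket_escalated, power_on => update_required]; rule 4 [firmware_stale => gpu_fault]; rule 6 [replace_psu, psu_ok => ship_unit]. New: update_required, gpu_fault, ship_unit.
Round 2: rule 3 [ship_unit, update_required => bios_posted]. New: bios_posted.
Fixed point reached. no_display is concluded only by rule 5; rule 5 needs led_red (never derived).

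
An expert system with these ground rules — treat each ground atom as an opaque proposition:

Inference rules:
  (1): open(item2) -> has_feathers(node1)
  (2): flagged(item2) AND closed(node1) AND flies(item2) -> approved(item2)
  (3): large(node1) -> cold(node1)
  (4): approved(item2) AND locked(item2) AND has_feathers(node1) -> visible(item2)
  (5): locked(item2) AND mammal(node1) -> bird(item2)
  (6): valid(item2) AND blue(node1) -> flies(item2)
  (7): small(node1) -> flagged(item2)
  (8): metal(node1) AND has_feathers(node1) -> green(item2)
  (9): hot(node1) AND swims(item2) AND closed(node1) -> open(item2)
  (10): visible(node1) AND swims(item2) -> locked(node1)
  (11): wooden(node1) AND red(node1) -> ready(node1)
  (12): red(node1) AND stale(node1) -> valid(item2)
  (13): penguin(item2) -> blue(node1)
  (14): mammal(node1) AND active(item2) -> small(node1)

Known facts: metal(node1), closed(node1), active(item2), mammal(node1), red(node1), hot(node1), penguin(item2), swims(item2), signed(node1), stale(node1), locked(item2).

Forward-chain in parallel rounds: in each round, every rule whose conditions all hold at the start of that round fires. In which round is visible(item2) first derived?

[1] (5) [locked(item2) AND mammal(node1) -> bird(item2)]; (9) [hot(node1) AND swims(item2) AND closed(node1) -> open(item2)]; (12) [red(node1) AND stale(node1) -> valid(item2)]; (13) [penguin(item2) -> blue(node1)]; (14) [mammal(node1) AND active(item2) -> small(node1)]. ⇒ new: bird(item2), open(item2), valid(item2), blue(node1), small(node1).
[2] (1) [open(item2) -> has_feathers(node1)]; (6) [valid(item2) AND blue(node1) -> flies(item2)]; (7) [small(node1) -> flagged(item2)]. ⇒ new: has_feathers(node1), flies(item2), flagged(item2).
[3] (2) [flagged(item2) AND closed(node1) AND flies(item2) -> approved(item2)]; (8) [metal(node1) AND has_feathers(node1) -> green(item2)]. ⇒ new: approved(item2), green(item2).
[4] (4) [approved(item2) AND locked(item2) AND has_feathers(node1) -> visible(item2)]. ⇒ new: visible(item2).
visible(item2) first appears in round 4.

4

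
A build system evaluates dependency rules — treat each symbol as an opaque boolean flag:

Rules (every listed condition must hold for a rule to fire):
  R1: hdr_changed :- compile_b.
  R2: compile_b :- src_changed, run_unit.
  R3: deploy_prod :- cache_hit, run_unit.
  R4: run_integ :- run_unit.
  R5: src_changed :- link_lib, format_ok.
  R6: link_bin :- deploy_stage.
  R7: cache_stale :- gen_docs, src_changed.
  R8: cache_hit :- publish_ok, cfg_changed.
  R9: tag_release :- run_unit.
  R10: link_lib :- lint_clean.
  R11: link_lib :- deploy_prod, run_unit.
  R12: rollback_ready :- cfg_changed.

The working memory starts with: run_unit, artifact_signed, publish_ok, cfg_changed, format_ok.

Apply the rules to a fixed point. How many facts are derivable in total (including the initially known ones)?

Round 1 fires R4, R8, R9, R12, giving run_integ, cache_hit, tag_release, rollback_ready.
Round 2 fires R3, giving deploy_prod.
Round 3 fires R11, giving link_lib.
Round 4 fires R5, giving src_changed.
Round 5 fires R2, giving compile_b.
Round 6 fires R1, giving hdr_changed.
Closure: {artifact_signed, cache_hit, cfg_changed, compile_b, deploy_prod, format_ok, hdr_changed, link_lib, publish_ok, rollback_ready, run_integ, run_unit, src_changed, tag_release} — 14 facts.

14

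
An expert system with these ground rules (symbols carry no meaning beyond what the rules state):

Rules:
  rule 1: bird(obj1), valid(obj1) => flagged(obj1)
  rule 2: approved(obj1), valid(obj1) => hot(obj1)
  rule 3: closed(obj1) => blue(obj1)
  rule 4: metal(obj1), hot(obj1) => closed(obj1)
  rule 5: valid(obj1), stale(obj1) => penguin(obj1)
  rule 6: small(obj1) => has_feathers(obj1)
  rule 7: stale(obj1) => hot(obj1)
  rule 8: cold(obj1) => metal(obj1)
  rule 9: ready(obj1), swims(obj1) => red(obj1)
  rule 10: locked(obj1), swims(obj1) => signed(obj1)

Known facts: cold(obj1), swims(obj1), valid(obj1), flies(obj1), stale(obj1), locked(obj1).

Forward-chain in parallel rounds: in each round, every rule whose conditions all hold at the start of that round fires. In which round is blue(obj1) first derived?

3

[1] rule 5 [valid(obj1), stale(obj1) => penguin(obj1)]; rule 7 [stale(obj1) => hot(obj1)]; rule 8 [cold(obj1) => metal(obj1)]; rule 10 [locked(obj1), swims(obj1) => signed(obj1)]. ⇒ new: penguin(obj1), hot(obj1), metal(obj1), signed(obj1).
[2] rule 4 [metal(obj1), hot(obj1) => closed(obj1)]. ⇒ new: closed(obj1).
[3] rule 3 [closed(obj1) => blue(obj1)]. ⇒ new: blue(obj1).
blue(obj1) first appears in round 3.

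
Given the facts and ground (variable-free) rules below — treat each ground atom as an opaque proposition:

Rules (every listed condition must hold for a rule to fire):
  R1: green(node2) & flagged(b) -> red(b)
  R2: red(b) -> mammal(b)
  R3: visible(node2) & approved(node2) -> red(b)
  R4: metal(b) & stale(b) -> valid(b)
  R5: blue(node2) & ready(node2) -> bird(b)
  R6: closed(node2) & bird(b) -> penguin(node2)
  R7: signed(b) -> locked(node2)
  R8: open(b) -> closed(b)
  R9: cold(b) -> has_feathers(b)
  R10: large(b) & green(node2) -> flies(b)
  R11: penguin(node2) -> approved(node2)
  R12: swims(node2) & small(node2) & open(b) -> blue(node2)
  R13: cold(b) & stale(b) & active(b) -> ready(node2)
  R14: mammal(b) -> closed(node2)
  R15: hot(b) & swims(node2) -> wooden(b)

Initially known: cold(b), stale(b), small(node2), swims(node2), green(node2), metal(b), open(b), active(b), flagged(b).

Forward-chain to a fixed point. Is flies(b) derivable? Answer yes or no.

no

[1] R1 [green(node2) & flagged(b) -> red(b)]; R4 [metal(b) & stale(b) -> valid(b)]; R8 [open(b) -> closed(b)]; R9 [cold(b) -> has_feathers(b)]; R12 [swims(node2) & small(node2) & open(b) -> blue(node2)]; R13 [cold(b) & stale(b) & active(b) -> ready(node2)]. ⇒ new: red(b), valid(b), closed(b), has_feathers(b), blue(node2), ready(node2).
[2] R2 [red(b) -> mammal(b)]; R5 [blue(node2) & ready(node2) -> bird(b)]. ⇒ new: mammal(b), bird(b).
[3] R14 [mammal(b) -> closed(node2)]. ⇒ new: closed(node2).
[4] R6 [closed(node2) & bird(b) -> penguin(node2)]. ⇒ new: penguin(node2).
[5] R11 [penguin(node2) -> approved(node2)]. ⇒ new: approved(node2).
Fixed point reached. flies(b) is concluded only by R10; R10 needs large(b) (never derived).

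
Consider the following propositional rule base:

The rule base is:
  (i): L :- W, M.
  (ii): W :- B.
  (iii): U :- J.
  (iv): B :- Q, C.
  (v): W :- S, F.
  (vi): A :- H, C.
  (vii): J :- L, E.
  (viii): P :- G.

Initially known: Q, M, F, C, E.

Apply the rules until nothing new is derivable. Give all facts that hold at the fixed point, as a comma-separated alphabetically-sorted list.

B, C, E, F, J, L, M, Q, U, W

[1] (iv) [B :- Q, C.]. ⇒ new: B.
[2] (ii) [W :- B.]. ⇒ new: W.
[3] (i) [L :- W, M.]. ⇒ new: L.
[4] (vii) [J :- L, E.]. ⇒ new: J.
[5] (iii) [U :- J.]. ⇒ new: U.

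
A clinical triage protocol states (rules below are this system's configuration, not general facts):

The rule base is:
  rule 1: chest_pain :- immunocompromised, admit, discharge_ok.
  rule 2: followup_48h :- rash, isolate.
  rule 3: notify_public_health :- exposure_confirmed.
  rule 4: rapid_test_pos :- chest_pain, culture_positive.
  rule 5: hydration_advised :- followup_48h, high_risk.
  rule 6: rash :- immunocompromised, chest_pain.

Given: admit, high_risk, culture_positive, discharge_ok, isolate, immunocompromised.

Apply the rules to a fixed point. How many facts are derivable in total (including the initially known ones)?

11

Round 1 fires rule 1, giving chest_pain.
Round 2 fires rule 4, rule 6, giving rapid_test_pos, rash.
Round 3 fires rule 2, giving followup_48h.
Round 4 fires rule 5, giving hydration_advised.
Closure: {admit, chest_pain, culture_positive, discharge_ok, followup_48h, high_risk, hydration_advised, immunocompromised, isolate, rapid_test_pos, rash} — 11 facts.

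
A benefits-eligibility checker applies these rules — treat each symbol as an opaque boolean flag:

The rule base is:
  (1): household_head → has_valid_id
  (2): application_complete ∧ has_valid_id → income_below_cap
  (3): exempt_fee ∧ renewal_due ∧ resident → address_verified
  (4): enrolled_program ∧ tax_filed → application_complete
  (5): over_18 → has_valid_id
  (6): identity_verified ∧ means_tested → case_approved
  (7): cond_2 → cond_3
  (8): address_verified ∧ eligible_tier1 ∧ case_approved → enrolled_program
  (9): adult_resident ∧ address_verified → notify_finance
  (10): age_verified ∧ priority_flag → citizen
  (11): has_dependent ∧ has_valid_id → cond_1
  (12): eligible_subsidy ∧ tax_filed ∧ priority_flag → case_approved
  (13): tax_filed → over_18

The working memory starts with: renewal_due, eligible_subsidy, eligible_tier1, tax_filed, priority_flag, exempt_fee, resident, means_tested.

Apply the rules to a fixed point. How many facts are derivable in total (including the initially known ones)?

Round 1: (3) [exempt_fee ∧ renewal_due ∧ resident → address_verified]; (12) [eligible_subsidy ∧ tax_filed ∧ priority_flag → case_approved]; (13) [tax_filed → over_18]. Adds address_verified, case_approved, over_18.
Round 2: (5) [over_18 → has_valid_id]; (8) [address_verified ∧ eligible_tier1 ∧ case_approved → enrolled_program]. Adds has_valid_id, enrolled_program.
Round 3: (4) [enrolled_program ∧ tax_filed → application_complete]. Adds application_complete.
Round 4: (2) [application_complete ∧ has_valid_id → income_below_cap]. Adds income_below_cap.
Closure: {address_verified, application_complete, case_approved, eligible_subsidy, eligible_tier1, enrolled_program, exempt_fee, has_valid_id, income_below_cap, means_tested, over_18, priority_flag, renewal_due, resident, tax_filed} — 15 facts.

15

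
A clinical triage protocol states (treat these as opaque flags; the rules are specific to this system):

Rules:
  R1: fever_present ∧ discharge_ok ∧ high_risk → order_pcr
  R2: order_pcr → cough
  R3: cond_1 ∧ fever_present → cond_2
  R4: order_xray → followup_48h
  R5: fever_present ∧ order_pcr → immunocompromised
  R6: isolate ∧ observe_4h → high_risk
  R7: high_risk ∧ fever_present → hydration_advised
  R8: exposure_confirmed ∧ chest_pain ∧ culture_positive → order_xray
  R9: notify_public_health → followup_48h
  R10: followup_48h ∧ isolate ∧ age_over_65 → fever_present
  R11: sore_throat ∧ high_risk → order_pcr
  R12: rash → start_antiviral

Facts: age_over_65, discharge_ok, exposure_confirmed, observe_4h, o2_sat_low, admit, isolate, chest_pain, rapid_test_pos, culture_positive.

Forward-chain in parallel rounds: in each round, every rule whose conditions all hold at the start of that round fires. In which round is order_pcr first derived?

Round 1 fires R6, R8, giving high_risk, order_xray.
Round 2 fires R4, giving followup_48h.
Round 3 fires R10, giving fever_present.
Round 4 fires R1, R7, giving order_pcr, hydration_advised.
order_pcr first appears in round 4.

4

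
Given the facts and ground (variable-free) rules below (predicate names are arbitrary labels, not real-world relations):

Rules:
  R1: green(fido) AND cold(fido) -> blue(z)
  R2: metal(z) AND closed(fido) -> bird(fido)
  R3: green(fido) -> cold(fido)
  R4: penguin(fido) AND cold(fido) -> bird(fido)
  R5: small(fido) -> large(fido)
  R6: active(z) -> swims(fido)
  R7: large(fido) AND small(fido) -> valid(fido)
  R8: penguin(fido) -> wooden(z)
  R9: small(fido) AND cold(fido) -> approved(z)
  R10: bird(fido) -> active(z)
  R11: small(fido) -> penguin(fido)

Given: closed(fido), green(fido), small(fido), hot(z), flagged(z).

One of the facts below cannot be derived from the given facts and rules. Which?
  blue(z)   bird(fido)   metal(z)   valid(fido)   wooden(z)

Round 1 — R3, R5, R11, derive cold(fido), large(fido), penguin(fido).
Round 2 — R1, R4, R7, R8, R9, derive blue(z), bird(fido), valid(fido), wooden(z), approved(z).
Round 3 — R10, derive active(z).
Round 4 — R6, derive swims(fido).
Derived: valid(fido) (round 2), bird(fido) (round 2), wooden(z) (round 2), blue(z) (round 2). metal(z) never appears in any round.

metal(z)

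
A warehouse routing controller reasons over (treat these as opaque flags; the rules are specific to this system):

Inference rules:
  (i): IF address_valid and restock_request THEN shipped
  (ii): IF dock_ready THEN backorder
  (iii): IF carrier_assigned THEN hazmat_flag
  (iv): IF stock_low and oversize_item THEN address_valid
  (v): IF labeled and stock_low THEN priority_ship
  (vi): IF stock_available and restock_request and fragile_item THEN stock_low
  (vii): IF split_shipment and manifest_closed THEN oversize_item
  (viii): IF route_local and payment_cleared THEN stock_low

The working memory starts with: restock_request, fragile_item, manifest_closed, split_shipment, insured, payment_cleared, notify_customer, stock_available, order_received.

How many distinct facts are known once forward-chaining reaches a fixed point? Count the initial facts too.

13

Round 1: (vi) [IF stock_available and restock_request and fragile_item THEN stock_low]; (vii) [IF split_shipment and manifest_closed THEN oversize_item]. New: stock_low, oversize_item.
Round 2: (iv) [IF stock_low and oversize_item THEN address_valid]. New: address_valid.
Round 3: (i) [IF address_valid and restock_request THEN shipped]. New: shipped.
Closure: {address_valid, fragile_item, insured, manifest_closed, notify_customer, order_received, oversize_item, payment_cleared, restock_request, shipped, split_shipment, stock_available, stock_low} — 13 facts.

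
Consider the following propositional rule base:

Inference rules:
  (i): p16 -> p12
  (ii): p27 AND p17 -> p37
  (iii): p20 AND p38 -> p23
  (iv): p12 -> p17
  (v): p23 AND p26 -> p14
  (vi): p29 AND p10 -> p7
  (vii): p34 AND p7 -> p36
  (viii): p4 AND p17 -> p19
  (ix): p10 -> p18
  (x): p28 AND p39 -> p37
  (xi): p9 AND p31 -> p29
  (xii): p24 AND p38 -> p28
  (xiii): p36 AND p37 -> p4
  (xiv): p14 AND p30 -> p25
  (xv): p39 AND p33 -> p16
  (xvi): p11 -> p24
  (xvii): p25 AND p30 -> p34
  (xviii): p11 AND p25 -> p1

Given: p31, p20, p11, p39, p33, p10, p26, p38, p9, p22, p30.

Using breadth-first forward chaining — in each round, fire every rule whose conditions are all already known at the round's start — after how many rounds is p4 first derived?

[1] (iii) [p20 AND p38 -> p23]; (ix) [p10 -> p18]; (xi) [p9 AND p31 -> p29]; (xv) [p39 AND p33 -> p16]; (xvi) [p11 -> p24]. ⇒ new: p23, p18, p29, p16, p24.
[2] (i) [p16 -> p12]; (v) [p23 AND p26 -> p14]; (vi) [p29 AND p10 -> p7]; (xii) [p24 AND p38 -> p28]. ⇒ new: p12, p14, p7, p28.
[3] (iv) [p12 -> p17]; (x) [p28 AND p39 -> p37]; (xiv) [p14 AND p30 -> p25]. ⇒ new: p17, p37, p25.
[4] (xvii) [p25 AND p30 -> p34]; (xviii) [p11 AND p25 -> p1]. ⇒ new: p34, p1.
[5] (vii) [p34 AND p7 -> p36]. ⇒ new: p36.
[6] (xiii) [p36 AND p37 -> p4]. ⇒ new: p4.
p4 first appears in round 6.

6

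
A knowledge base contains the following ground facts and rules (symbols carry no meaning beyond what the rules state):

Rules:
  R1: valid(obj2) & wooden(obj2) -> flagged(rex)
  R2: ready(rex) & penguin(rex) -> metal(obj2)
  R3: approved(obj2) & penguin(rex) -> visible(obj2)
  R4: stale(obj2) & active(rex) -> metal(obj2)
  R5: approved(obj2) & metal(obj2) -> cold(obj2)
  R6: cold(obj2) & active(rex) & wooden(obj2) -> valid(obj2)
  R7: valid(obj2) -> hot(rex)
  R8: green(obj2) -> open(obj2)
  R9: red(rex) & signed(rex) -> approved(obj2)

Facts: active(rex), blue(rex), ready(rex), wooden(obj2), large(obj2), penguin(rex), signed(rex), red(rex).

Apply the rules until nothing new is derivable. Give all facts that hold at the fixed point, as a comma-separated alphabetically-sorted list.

active(rex), approved(obj2), blue(rex), cold(obj2), flagged(rex), hot(rex), large(obj2), metal(obj2), penguin(rex), ready(rex), red(rex), signed(rex), valid(obj2), visible(obj2), wooden(obj2)

Round 1: R2 [ready(rex) & penguin(rex) -> metal(obj2)]; R9 [red(rex) & signed(rex) -> approved(obj2)]. Adds metal(obj2), approved(obj2).
Round 2: R3 [approved(obj2) & penguin(rex) -> visible(obj2)]; R5 [approved(obj2) & metal(obj2) -> cold(obj2)]. Adds visible(obj2), cold(obj2).
Round 3: R6 [cold(obj2) & active(rex) & wooden(obj2) -> valid(obj2)]. Adds valid(obj2).
Round 4: R1 [valid(obj2) & wooden(obj2) -> flagged(rex)]; R7 [valid(obj2) -> hot(rex)]. Adds flagged(rex), hot(rex).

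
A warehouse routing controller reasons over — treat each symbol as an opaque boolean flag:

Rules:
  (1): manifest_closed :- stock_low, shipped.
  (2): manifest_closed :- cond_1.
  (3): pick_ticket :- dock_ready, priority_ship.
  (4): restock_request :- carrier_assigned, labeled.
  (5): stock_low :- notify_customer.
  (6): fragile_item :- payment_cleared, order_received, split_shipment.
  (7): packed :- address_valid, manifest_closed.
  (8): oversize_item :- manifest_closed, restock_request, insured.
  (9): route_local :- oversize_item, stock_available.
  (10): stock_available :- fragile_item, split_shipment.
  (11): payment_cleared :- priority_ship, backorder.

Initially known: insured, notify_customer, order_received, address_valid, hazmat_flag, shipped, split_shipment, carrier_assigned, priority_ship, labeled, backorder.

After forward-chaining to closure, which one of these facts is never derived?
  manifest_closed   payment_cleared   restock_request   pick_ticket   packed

pick_ticket

Round 1: (4) [restock_request :- carrier_assigned, labeled.]; (5) [stock_low :- notify_customer.]; (11) [payment_cleared :- priority_ship, backorder.]. New: restock_request, stock_low, payment_cleared.
Round 2: (1) [manifest_closed :- stock_low, shipped.]; (6) [fragile_item :- payment_cleared, order_received, split_shipment.]. New: manifest_closed, fragile_item.
Round 3: (7) [packed :- address_valid, manifest_closed.]; (8) [oversize_item :- manifest_closed, restock_request, insured.]; (10) [stock_available :- fragile_item, split_shipment.]. New: packed, oversize_item, stock_available.
Round 4: (9) [route_local :- oversize_item, stock_available.]. New: route_local.
Derived: payment_cleared (round 1), packed (round 3), manifest_closed (round 2), restock_request (round 1). pick_ticket never appears in any round.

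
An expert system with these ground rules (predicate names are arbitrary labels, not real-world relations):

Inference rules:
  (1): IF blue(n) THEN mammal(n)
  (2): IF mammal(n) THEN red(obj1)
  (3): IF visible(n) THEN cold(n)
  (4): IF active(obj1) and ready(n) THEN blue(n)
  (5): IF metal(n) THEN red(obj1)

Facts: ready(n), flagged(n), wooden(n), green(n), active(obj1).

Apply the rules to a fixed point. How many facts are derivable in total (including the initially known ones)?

Round 1 fires (4), giving blue(n).
Round 2 fires (1), giving mammal(n).
Round 3 fires (2), giving red(obj1).
Closure: {active(obj1), blue(n), flagged(n), green(n), mammal(n), ready(n), red(obj1), wooden(n)} — 8 facts.

8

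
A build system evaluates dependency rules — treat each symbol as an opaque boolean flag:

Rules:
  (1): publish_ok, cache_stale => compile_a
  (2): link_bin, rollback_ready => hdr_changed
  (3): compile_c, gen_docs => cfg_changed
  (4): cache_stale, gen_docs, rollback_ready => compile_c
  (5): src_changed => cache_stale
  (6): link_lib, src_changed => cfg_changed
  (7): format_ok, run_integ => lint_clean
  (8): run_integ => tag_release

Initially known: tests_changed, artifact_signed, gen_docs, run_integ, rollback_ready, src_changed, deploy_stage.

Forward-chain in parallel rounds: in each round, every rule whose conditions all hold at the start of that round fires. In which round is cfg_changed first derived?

3

Round 1: (5) [src_changed => cache_stale]; (8) [run_integ => tag_release]. Adds cache_stale, tag_release.
Round 2: (4) [cache_stale, gen_docs, rollback_ready => compile_c]. Adds compile_c.
Round 3: (3) [compile_c, gen_docs => cfg_changed]. Adds cfg_changed.
cfg_changed first appears in round 3.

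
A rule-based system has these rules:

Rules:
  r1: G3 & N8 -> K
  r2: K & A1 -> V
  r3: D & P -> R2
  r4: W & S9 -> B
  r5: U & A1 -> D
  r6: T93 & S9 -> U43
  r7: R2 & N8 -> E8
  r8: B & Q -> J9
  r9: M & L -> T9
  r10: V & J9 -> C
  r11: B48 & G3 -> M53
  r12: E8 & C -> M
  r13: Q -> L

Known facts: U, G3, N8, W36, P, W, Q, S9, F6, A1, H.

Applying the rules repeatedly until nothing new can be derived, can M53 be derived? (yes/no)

Round 1 fires r1, r4, r5, r13, giving K, B, D, L.
Round 2 fires r2, r3, r8, giving V, R2, J9.
Round 3 fires r7, r10, giving E8, C.
Round 4 fires r12, giving M.
Round 5 fires r9, giving T9.
Fixed point reached. M53 is concluded only by r11; r11 needs B48 (never derived).

no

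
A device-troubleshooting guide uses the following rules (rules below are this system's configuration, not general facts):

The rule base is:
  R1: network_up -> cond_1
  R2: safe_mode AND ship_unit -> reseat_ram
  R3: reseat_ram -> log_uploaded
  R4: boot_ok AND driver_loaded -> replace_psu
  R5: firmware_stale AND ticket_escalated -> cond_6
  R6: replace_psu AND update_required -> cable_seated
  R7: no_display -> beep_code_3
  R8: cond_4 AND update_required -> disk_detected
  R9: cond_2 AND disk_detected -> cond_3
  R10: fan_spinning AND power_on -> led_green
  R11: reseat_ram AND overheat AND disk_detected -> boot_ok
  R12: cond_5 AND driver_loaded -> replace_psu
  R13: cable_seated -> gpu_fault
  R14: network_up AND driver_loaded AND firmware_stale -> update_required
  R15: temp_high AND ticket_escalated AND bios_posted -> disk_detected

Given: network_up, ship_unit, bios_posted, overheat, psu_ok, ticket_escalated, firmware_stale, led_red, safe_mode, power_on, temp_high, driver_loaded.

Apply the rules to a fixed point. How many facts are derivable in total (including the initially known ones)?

Round 1: R1 [network_up -> cond_1]; R2 [safe_mode AND ship_unit -> reseat_ram]; R5 [firmware_stale AND ticket_escalated -> cond_6]; R14 [network_up AND driver_loaded AND firmware_stale -> update_required]; R15 [temp_high AND ticket_escalated AND bios_posted -> disk_detected]. New: cond_1, reseat_ram, cond_6, update_required, disk_detected.
Round 2: R3 [reseat_ram -> log_uploaded]; R11 [reseat_ram AND overheat AND disk_detected -> boot_ok]. New: log_uploaded, boot_ok.
Round 3: R4 [boot_ok AND driver_loaded -> replace_psu]. New: replace_psu.
Round 4: R6 [replace_psu AND update_required -> cable_seated]. New: cable_seated.
Round 5: R13 [cable_seated -> gpu_fault]. New: gpu_fault.
Closure: {bios_posted, boot_ok, cable_seated, cond_1, cond_6, disk_detected, driver_loaded, firmware_stale, gpu_fault, led_red, log_uploaded, network_up, overheat, power_on, psu_ok, replace_psu, reseat_ram, safe_mode, ship_unit, temp_high, ticket_escalated, update_required} — 22 facts.

22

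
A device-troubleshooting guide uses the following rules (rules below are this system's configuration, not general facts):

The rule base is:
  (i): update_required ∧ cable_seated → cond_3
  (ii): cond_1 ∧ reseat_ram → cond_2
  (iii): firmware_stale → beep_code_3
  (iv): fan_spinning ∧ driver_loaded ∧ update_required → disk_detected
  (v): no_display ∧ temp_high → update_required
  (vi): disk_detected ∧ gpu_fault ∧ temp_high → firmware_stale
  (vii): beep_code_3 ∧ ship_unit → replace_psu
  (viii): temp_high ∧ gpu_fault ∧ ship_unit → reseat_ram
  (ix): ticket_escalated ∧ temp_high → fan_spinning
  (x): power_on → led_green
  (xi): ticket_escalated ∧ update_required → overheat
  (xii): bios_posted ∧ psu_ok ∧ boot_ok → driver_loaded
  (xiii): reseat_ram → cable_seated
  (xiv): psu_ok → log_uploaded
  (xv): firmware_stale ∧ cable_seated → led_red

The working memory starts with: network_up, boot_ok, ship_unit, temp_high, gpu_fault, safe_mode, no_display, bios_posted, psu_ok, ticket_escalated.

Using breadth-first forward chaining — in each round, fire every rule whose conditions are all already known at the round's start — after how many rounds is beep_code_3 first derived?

[1] (v) [no_display ∧ temp_high → update_required]; (viii) [temp_high ∧ gpu_fault ∧ ship_unit → reseat_ram]; (ix) [ticket_escalated ∧ temp_high → fan_spinning]; (xii) [bios_posted ∧ psu_ok ∧ boot_ok → driver_loaded]; (xiv) [psu_ok → log_uploaded]. ⇒ new: update_required, reseat_ram, fan_spinning, driver_loaded, log_uploaded.
[2] (iv) [fan_spinning ∧ driver_loaded ∧ update_required → disk_detected]; (xi) [ticket_escalated ∧ update_required → overheat]; (xiii) [reseat_ram → cable_seated]. ⇒ new: disk_detected, overheat, cable_seated.
[3] (i) [update_required ∧ cable_seated → cond_3]; (vi) [disk_detected ∧ gpu_fault ∧ temp_high → firmware_stale]. ⇒ new: cond_3, firmware_stale.
[4] (iii) [firmware_stale → beep_code_3]; (xv) [firmware_stale ∧ cable_seated → led_red]. ⇒ new: beep_code_3, led_red.
beep_code_3 first appears in round 4.

4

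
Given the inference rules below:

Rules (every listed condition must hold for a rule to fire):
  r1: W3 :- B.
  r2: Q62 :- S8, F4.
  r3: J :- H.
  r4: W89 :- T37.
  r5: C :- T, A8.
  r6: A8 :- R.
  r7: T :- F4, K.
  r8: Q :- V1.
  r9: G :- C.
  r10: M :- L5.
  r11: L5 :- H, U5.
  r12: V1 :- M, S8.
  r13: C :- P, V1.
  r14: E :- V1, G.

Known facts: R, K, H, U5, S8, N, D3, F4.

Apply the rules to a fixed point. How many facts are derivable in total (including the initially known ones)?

19

[1] r2 [Q62 :- S8, F4.]; r3 [J :- H.]; r6 [A8 :- R.]; r7 [T :- F4, K.]; r11 [L5 :- H, U5.]. ⇒ new: Q62, J, A8, T, L5.
[2] r5 [C :- T, A8.]; r10 [M :- L5.]. ⇒ new: C, M.
[3] r9 [G :- C.]; r12 [V1 :- M, S8.]. ⇒ new: G, V1.
[4] r8 [Q :- V1.]; r14 [E :- V1, G.]. ⇒ new: Q, E.
Closure: {A8, C, D3, E, F4, G, H, J, K, L5, M, N, Q, Q62, R, S8, T, U5, V1} — 19 facts.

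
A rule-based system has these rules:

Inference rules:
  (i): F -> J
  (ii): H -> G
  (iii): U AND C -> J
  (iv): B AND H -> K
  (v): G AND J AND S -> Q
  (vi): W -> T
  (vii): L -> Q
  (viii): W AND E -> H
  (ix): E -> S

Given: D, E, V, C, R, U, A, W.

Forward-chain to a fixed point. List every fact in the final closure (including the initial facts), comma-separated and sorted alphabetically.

A, C, D, E, G, H, J, Q, R, S, T, U, V, W

Round 1 — (iii), (vi), (viii), (ix), derive J, T, H, S.
Round 2 — (ii), derive G.
Round 3 — (v), derive Q.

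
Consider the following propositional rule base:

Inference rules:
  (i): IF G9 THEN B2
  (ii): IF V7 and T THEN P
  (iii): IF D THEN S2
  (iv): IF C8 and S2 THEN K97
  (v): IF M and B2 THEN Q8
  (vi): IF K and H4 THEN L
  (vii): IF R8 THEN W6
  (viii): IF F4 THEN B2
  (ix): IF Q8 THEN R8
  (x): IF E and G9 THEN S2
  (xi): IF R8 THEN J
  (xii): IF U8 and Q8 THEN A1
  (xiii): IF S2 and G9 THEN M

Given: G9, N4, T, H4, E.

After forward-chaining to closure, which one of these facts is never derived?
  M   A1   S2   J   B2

A1

Round 1 fires (i), (x), giving B2, S2.
Round 2 fires (xiii), giving M.
Round 3 fires (v), giving Q8.
Round 4 fires (ix), giving R8.
Round 5 fires (vii), (xi), giving W6, J.
Derived: S2 (round 1), B2 (round 1), J (round 5), M (round 2). A1 never appears in any round.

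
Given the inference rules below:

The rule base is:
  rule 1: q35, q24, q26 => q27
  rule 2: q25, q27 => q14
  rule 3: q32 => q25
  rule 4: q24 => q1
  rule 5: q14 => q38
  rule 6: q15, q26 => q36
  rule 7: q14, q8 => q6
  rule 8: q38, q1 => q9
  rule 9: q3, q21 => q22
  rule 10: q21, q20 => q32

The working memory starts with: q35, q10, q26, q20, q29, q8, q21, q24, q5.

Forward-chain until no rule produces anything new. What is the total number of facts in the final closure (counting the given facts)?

Round 1: rule 1 [q35, q24, q26 => q27]; rule 4 [q24 => q1]; rule 10 [q21, q20 => q32]. Adds q27, q1, q32.
Round 2: rule 3 [q32 => q25]. Adds q25.
Round 3: rule 2 [q25, q27 => q14]. Adds q14.
Round 4: rule 5 [q14 => q38]; rule 7 [q14, q8 => q6]. Adds q38, q6.
Round 5: rule 8 [q38, q1 => q9]. Adds q9.
Closure: {q1, q10, q14, q20, q21, q24, q25, q26, q27, q29, q32, q35, q38, q5, q6, q8, q9} — 17 facts.

17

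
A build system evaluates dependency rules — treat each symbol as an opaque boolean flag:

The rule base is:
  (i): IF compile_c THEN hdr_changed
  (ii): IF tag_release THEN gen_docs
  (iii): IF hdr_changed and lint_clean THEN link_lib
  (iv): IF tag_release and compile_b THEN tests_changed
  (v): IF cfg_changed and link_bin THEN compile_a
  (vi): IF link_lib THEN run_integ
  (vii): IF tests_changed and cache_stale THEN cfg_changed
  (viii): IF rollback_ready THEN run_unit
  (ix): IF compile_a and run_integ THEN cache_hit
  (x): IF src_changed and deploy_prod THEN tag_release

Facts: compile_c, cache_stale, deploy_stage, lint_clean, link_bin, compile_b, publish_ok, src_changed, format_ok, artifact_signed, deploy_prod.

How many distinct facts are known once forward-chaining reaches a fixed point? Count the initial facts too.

Round 1: (i) [IF compile_c THEN hdr_changed]; (x) [IF src_changed and deploy_prod THEN tag_release]. New: hdr_changed, tag_release.
Round 2: (ii) [IF tag_release THEN gen_docs]; (iii) [IF hdr_changed and lint_clean THEN link_lib]; (iv) [IF tag_release and compile_b THEN tests_changed]. New: gen_docs, link_lib, tests_changed.
Round 3: (vi) [IF link_lib THEN run_integ]; (vii) [IF tests_changed and cache_stale THEN cfg_changed]. New: run_integ, cfg_changed.
Round 4: (v) [IF cfg_changed and link_bin THEN compile_a]. New: compile_a.
Round 5: (ix) [IF compile_a and run_integ THEN cache_hit]. New: cache_hit.
Closure: {artifact_signed, cache_hit, cache_stale, cfg_changed, compile_a, compile_b, compile_c, deploy_prod, deploy_stage, format_ok, gen_docs, hdr_changed, link_bin, link_lib, lint_clean, publish_ok, run_integ, src_changed, tag_release, tests_changed} — 20 facts.

20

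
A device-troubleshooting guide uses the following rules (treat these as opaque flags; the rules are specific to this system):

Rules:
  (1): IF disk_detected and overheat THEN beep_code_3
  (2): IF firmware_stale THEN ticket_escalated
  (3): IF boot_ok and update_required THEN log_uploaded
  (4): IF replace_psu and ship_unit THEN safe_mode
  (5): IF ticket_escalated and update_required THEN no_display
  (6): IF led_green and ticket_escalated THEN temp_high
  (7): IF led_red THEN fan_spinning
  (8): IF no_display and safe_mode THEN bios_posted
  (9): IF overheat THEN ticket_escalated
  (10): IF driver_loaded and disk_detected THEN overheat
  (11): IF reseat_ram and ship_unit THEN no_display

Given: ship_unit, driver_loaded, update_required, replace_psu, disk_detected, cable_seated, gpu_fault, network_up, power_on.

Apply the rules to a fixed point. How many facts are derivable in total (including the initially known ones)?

15

Round 1: (4) [IF replace_psu and ship_unit THEN safe_mode]; (10) [IF driver_loaded and disk_detected THEN overheat]. New: safe_mode, overheat.
Round 2: (1) [IF disk_detected and overheat THEN beep_code_3]; (9) [IF overheat THEN ticket_escalated]. New: beep_code_3, ticket_escalated.
Round 3: (5) [IF ticket_escalated and update_required THEN no_display]. New: no_display.
Round 4: (8) [IF no_display and safe_mode THEN bios_posted]. New: bios_posted.
Closure: {beep_code_3, bios_posted, cable_seated, disk_detected, driver_loaded, gpu_fault, network_up, no_display, overheat, power_on, replace_psu, safe_mode, ship_unit, ticket_escalated, update_required} — 15 facts.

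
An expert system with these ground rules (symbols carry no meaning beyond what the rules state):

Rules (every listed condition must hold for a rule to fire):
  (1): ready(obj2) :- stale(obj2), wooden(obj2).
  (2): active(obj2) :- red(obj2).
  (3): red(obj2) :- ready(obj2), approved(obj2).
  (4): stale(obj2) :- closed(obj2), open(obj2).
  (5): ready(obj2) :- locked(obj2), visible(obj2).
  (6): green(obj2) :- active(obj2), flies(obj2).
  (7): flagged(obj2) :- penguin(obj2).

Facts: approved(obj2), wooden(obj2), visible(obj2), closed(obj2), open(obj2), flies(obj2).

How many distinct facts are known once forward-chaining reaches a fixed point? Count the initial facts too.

Round 1 fires (4), giving stale(obj2).
Round 2 fires (1), giving ready(obj2).
Round 3 fires (3), giving red(obj2).
Round 4 fires (2), giving active(obj2).
Round 5 fires (6), giving green(obj2).
Closure: {active(obj2), approved(obj2), closed(obj2), flies(obj2), green(obj2), open(obj2), ready(obj2), red(obj2), stale(obj2), visible(obj2), wooden(obj2)} — 11 facts.

11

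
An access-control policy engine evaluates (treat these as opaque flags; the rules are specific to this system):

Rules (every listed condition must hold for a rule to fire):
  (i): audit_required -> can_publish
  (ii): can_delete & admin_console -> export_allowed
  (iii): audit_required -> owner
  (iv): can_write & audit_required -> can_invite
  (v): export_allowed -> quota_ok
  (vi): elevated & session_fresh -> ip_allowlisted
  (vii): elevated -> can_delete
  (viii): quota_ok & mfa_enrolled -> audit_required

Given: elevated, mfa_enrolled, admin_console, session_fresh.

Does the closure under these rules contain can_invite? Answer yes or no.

no

[1] (vi) [elevated & session_fresh -> ip_allowlisted]; (vii) [elevated -> can_delete]. ⇒ new: ip_allowlisted, can_delete.
[2] (ii) [can_delete & admin_console -> export_allowed]. ⇒ new: export_allowed.
[3] (v) [export_allowed -> quota_ok]. ⇒ new: quota_ok.
[4] (viii) [quota_ok & mfa_enrolled -> audit_required]. ⇒ new: audit_required.
[5] (i) [audit_required -> can_publish]; (iii) [audit_required -> owner]. ⇒ new: can_publish, owner.
Fixed point reached. can_invite is concluded only by (iv); (iv) needs can_write (never derived).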